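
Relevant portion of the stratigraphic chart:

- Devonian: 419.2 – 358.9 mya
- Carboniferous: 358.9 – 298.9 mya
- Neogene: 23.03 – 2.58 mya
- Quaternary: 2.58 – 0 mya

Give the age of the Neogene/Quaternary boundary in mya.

2.58 mya

The Neogene ends and the Quaternary begins at 2.58 mya.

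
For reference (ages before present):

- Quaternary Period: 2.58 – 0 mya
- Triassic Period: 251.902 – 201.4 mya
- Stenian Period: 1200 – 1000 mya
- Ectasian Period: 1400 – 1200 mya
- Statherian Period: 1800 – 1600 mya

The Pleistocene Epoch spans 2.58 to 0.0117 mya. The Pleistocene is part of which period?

The Pleistocene (2.58–0.0117 Ma) lies entirely within 2.58–0 Ma, the Quaternary Period.

Quaternary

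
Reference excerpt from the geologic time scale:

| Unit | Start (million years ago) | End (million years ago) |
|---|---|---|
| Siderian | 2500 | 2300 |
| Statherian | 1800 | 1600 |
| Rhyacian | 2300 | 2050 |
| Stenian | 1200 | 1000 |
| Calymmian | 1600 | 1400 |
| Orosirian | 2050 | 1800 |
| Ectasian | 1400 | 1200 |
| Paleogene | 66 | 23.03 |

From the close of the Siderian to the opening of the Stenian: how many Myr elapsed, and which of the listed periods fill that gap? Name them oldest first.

1100 million years; Rhyacian, Orosirian, Statherian, Calymmian, Ectasian

The Siderian closes at 2300 Ma and the Stenian opens at 1200 Ma, so the interval is 2300 − 1200 = 1100 Myr.
A period fits inside if it starts at or after 2300 Ma and ends at or before 1200 Ma; oldest first that gives Rhyacian, Orosirian, Statherian, Calymmian, Ectasian.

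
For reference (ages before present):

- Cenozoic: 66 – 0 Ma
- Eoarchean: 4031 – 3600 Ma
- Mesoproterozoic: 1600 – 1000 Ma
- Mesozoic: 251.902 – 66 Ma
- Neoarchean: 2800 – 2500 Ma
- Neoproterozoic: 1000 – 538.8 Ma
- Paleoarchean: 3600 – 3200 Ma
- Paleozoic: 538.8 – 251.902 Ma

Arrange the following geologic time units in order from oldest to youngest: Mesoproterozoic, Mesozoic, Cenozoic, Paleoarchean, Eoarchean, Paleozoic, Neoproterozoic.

The oldest of these is Eoarchean (starts 4031 Ma) and the youngest is Cenozoic (ends 0 Ma).
In between, by decreasing start age: Paleoarchean (3600), Mesoproterozoic (1600), Neoproterozoic (1000), Paleozoic (538.8), Mesozoic (251.902).

Eoarchean → Paleoarchean → Mesoproterozoic → Neoproterozoic → Paleozoic → Mesozoic → Cenozoic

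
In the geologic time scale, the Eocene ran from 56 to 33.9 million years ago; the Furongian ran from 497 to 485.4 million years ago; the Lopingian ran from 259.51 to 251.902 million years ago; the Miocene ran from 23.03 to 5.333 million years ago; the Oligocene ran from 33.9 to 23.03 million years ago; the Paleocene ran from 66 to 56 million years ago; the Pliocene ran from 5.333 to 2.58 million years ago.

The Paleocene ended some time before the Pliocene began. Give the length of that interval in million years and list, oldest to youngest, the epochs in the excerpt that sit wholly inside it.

The Paleocene closes at 56 Ma and the Pliocene opens at 5.333 Ma, so the interval is 56 − 5.333 = 50.667 Myr.
An epoch fits inside if it starts at or after 56 Ma and ends at or before 5.333 Ma; oldest first that gives Eocene, Oligocene, Miocene.

50.667 million years; Eocene, Oligocene, Miocene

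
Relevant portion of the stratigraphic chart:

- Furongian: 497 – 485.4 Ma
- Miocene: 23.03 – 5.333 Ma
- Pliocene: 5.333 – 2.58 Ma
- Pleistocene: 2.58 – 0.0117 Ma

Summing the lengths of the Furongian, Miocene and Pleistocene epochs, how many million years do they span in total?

31.8653 million years

Duration is start − end for each: (497 − 485.4) + (23.03 − 5.333) + (2.58 − 0.0117).
That is 11.6 + 17.697 + 2.5683, which totals 31.8653 million years.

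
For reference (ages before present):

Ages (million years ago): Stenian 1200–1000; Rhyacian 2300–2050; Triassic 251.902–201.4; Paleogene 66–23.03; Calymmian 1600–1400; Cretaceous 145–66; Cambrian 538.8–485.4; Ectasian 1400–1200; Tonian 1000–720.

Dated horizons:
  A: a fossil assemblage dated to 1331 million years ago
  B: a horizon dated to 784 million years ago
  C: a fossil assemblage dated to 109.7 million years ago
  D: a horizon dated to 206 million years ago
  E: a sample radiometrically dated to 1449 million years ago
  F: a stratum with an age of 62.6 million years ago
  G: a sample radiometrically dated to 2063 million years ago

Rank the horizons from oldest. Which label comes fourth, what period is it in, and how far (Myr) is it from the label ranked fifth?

B, in the Tonian; 578 million years to D

Sorted oldest-first by Ma: G (2063), E (1449), A (1331), B (784), D (206), C (109.7), F (62.6).
The fourth oldest is B at 784 Ma, which lies in 1000–720 Ma: the Tonian.
The fifth oldest is D at 206 Ma; separation = |784 − 206| = 578 Myr.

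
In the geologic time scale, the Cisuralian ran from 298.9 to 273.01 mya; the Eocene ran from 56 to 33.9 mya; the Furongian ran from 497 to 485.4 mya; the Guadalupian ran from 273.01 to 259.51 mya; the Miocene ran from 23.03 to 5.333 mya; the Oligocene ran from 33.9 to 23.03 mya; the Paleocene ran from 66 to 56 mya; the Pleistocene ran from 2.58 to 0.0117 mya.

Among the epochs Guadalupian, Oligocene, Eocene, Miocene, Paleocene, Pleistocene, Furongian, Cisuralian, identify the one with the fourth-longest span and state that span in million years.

Guadalupian, 13.5 million years

Durations: Guadalupian 13.5; Oligocene 10.87; Eocene 22.1; Miocene 17.697; Paleocene 10; Pleistocene 2.5683; Furongian 11.6; Cisuralian 25.89 Myr.
Sorted longest-first: Cisuralian (25.89), Eocene (22.1), Miocene (17.697), Guadalupian (13.5), Furongian (11.6), Oligocene (10.87), Paleocene (10), Pleistocene (2.5683).
The fourth longest is Guadalupian at 13.5 Myr.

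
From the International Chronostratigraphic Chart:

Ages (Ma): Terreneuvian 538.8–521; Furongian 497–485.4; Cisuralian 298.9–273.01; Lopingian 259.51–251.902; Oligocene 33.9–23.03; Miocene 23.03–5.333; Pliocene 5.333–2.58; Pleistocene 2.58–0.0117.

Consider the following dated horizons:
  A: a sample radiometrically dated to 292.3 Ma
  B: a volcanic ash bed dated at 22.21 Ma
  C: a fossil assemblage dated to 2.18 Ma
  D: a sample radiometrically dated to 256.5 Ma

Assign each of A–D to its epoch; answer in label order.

Match each age against the start–end ranges in the excerpt: A = 292.3 Ma → Cisuralian (298.9–273.01); B = 22.21 Ma → Miocene (23.03–5.333); C = 2.18 Ma → Pleistocene (2.58–0.0117); D = 256.5 Ma → Lopingian (259.51–251.902).

A — Cisuralian; B — Miocene; C — Pleistocene; D — Lopingian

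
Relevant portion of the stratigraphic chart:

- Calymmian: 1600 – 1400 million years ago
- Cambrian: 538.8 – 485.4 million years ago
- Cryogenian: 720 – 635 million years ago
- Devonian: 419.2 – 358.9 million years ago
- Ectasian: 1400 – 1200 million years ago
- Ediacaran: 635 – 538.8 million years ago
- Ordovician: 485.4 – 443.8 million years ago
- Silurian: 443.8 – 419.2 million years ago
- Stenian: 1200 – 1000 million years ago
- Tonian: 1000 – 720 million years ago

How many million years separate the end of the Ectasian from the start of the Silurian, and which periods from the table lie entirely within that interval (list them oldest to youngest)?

The Ectasian closes at 1200 Ma and the Silurian opens at 443.8 Ma, so the interval is 1200 − 443.8 = 756.2 Myr.
A period fits inside if it starts at or after 1200 Ma and ends at or before 443.8 Ma; oldest first that gives Stenian, Tonian, Cryogenian, Ediacaran, Cambrian, Ordovician.

756.2 million years; Stenian, Tonian, Cryogenian, Ediacaran, Cambrian, Ordovician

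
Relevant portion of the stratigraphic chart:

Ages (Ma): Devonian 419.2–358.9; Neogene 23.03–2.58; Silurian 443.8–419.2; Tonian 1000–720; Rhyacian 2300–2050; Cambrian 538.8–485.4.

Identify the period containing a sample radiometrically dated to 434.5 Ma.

434.5 Ma lies between 443.8 and 419.2 Ma, so it falls in the Silurian.

Silurian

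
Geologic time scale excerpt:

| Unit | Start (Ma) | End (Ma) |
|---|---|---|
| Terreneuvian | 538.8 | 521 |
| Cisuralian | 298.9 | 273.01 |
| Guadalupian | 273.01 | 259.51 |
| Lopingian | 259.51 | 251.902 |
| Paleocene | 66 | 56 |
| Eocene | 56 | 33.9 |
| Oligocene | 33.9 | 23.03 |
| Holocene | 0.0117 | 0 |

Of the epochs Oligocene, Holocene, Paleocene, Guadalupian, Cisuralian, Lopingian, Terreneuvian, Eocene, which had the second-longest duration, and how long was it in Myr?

Eocene, 22.1 million years

Start − end for each: Oligocene 33.9 − 23.03 = 10.87; Holocene 0.0117 − 0 = 0.0117; Paleocene 66 − 56 = 10; Guadalupian 273.01 − 259.51 = 13.5; Cisuralian 298.9 − 273.01 = 25.89; Lopingian 259.51 − 251.902 = 7.608; Terreneuvian 538.8 − 521 = 17.8; Eocene 56 − 33.9 = 22.1.
Ranking these from longest: Cisuralian > Eocene > Terreneuvian > Guadalupian > Oligocene > Paleocene > Lopingian > Holocene.
Position 2 in that ranking is Eocene, which lasted 22.1 Myr.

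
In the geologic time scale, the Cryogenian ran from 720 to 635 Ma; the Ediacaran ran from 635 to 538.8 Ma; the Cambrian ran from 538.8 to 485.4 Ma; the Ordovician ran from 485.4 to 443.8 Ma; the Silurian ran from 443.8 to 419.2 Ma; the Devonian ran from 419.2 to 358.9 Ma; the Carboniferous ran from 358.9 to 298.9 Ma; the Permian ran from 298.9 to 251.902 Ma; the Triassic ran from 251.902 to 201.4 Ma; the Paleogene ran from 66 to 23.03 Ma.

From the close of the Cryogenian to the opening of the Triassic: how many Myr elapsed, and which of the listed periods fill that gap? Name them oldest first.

383.098 million years; Ediacaran, Cambrian, Ordovician, Silurian, Devonian, Carboniferous, Permian

The Cryogenian closes at 635 Ma and the Triassic opens at 251.902 Ma, so the interval is 635 − 251.902 = 383.098 Myr.
A period fits inside if it starts at or after 635 Ma and ends at or before 251.902 Ma; oldest first that gives Ediacaran, Cambrian, Ordovician, Silurian, Devonian, Carboniferous, Permian.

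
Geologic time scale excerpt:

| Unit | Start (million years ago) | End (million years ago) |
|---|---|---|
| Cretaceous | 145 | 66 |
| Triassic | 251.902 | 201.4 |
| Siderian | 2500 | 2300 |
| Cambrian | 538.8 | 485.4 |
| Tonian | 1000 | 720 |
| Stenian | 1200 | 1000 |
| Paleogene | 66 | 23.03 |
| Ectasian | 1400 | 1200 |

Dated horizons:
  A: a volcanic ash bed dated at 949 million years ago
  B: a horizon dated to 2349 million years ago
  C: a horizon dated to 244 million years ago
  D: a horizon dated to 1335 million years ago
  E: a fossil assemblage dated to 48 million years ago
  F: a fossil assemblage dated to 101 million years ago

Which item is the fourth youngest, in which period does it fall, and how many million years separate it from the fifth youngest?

Sorted youngest-first by Ma: E (48), F (101), C (244), A (949), D (1335), B (2349).
The fourth youngest is A at 949 Ma, which lies in 1000–720 Ma: the Tonian.
The fifth youngest is D at 1335 Ma; separation = |949 − 1335| = 386 Myr.

A, in the Tonian; 386 million years to D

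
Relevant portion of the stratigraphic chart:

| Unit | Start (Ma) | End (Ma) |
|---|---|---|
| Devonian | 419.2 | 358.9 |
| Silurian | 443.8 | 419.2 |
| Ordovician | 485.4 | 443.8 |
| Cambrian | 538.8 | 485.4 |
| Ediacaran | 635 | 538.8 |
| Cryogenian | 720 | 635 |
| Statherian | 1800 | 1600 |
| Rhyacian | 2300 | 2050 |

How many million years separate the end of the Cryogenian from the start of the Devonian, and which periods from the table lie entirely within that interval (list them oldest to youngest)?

215.8 million years; Ediacaran, Cambrian, Ordovician, Silurian

The Cryogenian closes at 635 Ma and the Devonian opens at 419.2 Ma, so the interval is 635 − 419.2 = 215.8 Myr.
A period fits inside if it starts at or after 635 Ma and ends at or before 419.2 Ma; oldest first that gives Ediacaran, Cambrian, Ordovician, Silurian.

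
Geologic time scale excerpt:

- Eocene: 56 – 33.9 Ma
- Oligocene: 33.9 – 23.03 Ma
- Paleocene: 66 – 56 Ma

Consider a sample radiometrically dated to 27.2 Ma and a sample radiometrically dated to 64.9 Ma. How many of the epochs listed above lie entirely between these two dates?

The older date is 64.9 Ma and the younger is 27.2 Ma.
Epochs with start < 64.9 and end > 27.2 Ma: Eocene (56–33.9).
That is 1 complete epoch.

1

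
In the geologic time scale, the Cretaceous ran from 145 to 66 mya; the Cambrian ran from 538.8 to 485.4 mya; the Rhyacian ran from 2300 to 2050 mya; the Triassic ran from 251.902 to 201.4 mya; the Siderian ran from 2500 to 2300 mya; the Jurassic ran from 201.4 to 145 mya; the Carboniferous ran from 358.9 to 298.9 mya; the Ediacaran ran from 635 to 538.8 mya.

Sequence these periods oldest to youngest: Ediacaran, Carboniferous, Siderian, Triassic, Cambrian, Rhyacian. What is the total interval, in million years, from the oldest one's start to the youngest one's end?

Start ages (Ma): Siderian 2500, Rhyacian 2300, Ediacaran 635, Cambrian 538.8, Carboniferous 358.9, Triassic 251.902.
Ordered oldest to youngest: Siderian, Rhyacian, Ediacaran, Cambrian, Carboniferous, Triassic.
Span = 2500 − 201.4 = 2298.6 Myr.

Siderian, Rhyacian, Ediacaran, Cambrian, Carboniferous, Triassic; total span 2298.6 Myr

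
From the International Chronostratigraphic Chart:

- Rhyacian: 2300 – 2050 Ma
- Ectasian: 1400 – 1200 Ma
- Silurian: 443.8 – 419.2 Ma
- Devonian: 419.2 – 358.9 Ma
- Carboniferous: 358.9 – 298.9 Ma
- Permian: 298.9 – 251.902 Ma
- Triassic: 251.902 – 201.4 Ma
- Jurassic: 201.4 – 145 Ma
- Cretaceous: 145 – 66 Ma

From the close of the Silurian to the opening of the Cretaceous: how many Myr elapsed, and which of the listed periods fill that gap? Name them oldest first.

The Silurian closes at 419.2 Ma and the Cretaceous opens at 145 Ma, so the interval is 419.2 − 145 = 274.2 Myr.
A period fits inside if it starts at or after 419.2 Ma and ends at or before 145 Ma; oldest first that gives Devonian, Carboniferous, Permian, Triassic, Jurassic.

274.2 million years; Devonian, Carboniferous, Permian, Triassic, Jurassic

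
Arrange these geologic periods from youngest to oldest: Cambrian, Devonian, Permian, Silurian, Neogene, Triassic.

Neogene, then Triassic, then Permian, then Devonian, then Silurian, then Cambrian

Era membership (oldest first within each) — Paleozoic: Cambrian, Silurian, Devonian, Permian; Mesozoic: Triassic; Cenozoic: Neogene. Paleozoic precedes Mesozoic, which precedes Cenozoic. Concatenating the groups in that era order and then reversing gives youngest to oldest.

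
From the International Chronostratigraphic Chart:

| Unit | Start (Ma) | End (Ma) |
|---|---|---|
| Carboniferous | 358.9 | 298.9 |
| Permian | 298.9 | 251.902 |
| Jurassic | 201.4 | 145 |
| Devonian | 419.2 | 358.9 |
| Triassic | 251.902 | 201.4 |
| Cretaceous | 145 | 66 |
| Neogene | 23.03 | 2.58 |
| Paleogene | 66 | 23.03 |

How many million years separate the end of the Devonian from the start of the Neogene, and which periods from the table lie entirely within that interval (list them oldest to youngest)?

335.87 million years; Carboniferous, Permian, Triassic, Jurassic, Cretaceous, Paleogene

The Devonian closes at 358.9 Ma and the Neogene opens at 23.03 Ma, so the interval is 358.9 − 23.03 = 335.87 Myr.
A period fits inside if it starts at or after 358.9 Ma and ends at or before 23.03 Ma; oldest first that gives Carboniferous, Permian, Triassic, Jurassic, Cretaceous, Paleogene.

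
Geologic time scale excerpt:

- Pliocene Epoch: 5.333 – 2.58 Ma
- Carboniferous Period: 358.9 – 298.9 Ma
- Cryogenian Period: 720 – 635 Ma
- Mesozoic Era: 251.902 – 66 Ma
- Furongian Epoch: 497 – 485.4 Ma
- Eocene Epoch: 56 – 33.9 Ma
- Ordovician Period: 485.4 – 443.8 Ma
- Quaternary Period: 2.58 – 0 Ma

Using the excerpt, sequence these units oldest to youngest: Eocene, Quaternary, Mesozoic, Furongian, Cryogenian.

Cryogenian, Furongian, Mesozoic, Eocene, Quaternary

Sorting by start age (descending Ma, since larger Ma = older): Cryogenian start 720, Furongian start 497, Mesozoic start 251.902, Eocene start 56, Quaternary start 2.58.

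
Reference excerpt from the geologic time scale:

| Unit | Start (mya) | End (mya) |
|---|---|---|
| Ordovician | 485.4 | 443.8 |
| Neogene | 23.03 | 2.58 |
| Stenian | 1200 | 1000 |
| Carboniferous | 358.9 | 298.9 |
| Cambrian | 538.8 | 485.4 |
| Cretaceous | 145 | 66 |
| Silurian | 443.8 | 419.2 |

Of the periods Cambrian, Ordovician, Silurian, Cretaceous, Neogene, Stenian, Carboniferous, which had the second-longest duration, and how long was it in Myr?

Cretaceous, 79 million years

Durations: Cambrian 53.4; Ordovician 41.6; Silurian 24.6; Cretaceous 79; Neogene 20.45; Stenian 200; Carboniferous 60 Myr.
Sorted longest-first: Stenian (200), Cretaceous (79), Carboniferous (60), Cambrian (53.4), Ordovician (41.6), Silurian (24.6), Neogene (20.45).
The second longest is Cretaceous at 79 Myr.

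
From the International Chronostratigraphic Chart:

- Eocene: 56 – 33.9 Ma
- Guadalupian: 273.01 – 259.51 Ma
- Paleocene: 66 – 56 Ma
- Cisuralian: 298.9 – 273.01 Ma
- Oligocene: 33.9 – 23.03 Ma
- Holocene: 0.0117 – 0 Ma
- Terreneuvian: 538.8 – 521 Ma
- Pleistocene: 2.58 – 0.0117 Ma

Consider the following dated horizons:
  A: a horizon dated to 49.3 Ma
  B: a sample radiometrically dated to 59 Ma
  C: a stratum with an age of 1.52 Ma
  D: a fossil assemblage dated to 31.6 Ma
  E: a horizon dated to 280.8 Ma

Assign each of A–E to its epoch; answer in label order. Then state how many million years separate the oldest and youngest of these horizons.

A — Eocene; B — Paleocene; C — Pleistocene; D — Oligocene; E — Cisuralian; span 279.28 million years

A: 49.3 Ma lies in 56–33.9 Ma, so Eocene.
B: 59 Ma lies in 66–56 Ma, so Paleocene.
C: 1.52 Ma lies in 2.58–0.0117 Ma, so Pleistocene.
D: 31.6 Ma lies in 33.9–23.03 Ma, so Oligocene.
E: 280.8 Ma lies in 298.9–273.01 Ma, so Cisuralian.
Oldest = 280.8 Ma, youngest = 1.52 Ma → span 279.28 Myr.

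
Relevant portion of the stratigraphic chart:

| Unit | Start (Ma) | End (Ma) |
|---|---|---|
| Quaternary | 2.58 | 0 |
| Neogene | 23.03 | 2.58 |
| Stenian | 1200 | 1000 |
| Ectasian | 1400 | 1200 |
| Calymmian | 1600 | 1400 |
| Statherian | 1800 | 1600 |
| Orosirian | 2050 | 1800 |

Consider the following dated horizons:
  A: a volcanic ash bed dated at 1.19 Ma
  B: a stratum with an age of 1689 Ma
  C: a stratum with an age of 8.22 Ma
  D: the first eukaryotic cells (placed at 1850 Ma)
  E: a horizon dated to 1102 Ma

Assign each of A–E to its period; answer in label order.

A — Quaternary; B — Statherian; C — Neogene; D — Orosirian; E — Stenian

A: 1.19 Ma lies in 2.58–0 Ma, so Quaternary.
B: 1689 Ma lies in 1800–1600 Ma, so Statherian.
C: 8.22 Ma lies in 23.03–2.58 Ma, so Neogene.
D: 1850 Ma lies in 2050–1800 Ma, so Orosirian.
E: 1102 Ma lies in 1200–1000 Ma, so Stenian.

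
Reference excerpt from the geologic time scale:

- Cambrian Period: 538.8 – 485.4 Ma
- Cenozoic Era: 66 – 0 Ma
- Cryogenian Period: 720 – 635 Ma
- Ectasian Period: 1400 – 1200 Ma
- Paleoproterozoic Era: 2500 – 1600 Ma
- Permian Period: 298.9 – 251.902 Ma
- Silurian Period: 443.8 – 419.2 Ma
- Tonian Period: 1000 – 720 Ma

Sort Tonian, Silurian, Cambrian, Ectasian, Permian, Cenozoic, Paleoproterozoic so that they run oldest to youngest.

Sorting by start age (descending Ma, since larger Ma = older): Paleoproterozoic began 2500, Ectasian began 1400, Tonian began 1000, Cambrian began 538.8, Silurian began 443.8, Permian began 298.9, Cenozoic began 66.

Paleoproterozoic, then Ectasian, then Tonian, then Cambrian, then Silurian, then Permian, then Cenozoic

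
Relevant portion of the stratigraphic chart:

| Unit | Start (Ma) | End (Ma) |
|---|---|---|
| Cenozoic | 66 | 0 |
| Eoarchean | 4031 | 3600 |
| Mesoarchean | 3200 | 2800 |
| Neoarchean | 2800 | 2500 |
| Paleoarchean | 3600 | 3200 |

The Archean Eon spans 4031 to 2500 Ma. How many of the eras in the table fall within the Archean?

4

Eras inside 4031–2500 Ma: Eoarchean, Paleoarchean, Mesoarchean, Neoarchean — 4 in total.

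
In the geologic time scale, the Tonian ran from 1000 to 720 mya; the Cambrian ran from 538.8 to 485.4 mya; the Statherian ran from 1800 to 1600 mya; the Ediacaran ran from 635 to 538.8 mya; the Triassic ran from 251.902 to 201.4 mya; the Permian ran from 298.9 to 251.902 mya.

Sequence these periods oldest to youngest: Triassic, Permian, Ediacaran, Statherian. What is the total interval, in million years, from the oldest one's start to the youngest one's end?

From the excerpt: Triassic 251.902–201.4; Permian 298.9–251.902; Ediacaran 635–538.8; Statherian 1800–1600 (Ma).
Larger Ma is earlier, so the oldest is Statherian and the youngest is Triassic; oldest to youngest: Statherian, Ediacaran, Permian, Triassic.
Oldest start 1800 minus youngest end 201.4 gives 1598.6 Myr overall.

Statherian → Ediacaran → Permian → Triassic; total span 1598.6 Myr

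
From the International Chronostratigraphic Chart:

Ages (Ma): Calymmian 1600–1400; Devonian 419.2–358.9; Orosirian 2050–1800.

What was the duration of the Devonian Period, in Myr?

419.2 − 358.9 = 60.3 million years.

60.3 million years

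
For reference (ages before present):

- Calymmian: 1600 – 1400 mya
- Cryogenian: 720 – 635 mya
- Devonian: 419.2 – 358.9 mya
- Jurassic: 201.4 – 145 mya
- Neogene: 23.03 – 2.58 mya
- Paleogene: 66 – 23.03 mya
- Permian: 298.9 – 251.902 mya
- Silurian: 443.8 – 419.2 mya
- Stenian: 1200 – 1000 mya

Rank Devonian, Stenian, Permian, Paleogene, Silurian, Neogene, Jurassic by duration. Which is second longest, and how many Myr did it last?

Devonian, 60.3 million years

Start − end for each: Devonian 419.2 − 358.9 = 60.3; Stenian 1200 − 1000 = 200; Permian 298.9 − 251.902 = 46.998; Paleogene 66 − 23.03 = 42.97; Silurian 443.8 − 419.2 = 24.6; Neogene 23.03 − 2.58 = 20.45; Jurassic 201.4 − 145 = 56.4.
Ranking these from longest: Stenian > Devonian > Jurassic > Permian > Paleogene > Silurian > Neogene.
Position 2 in that ranking is Devonian, which lasted 60.3 Myr.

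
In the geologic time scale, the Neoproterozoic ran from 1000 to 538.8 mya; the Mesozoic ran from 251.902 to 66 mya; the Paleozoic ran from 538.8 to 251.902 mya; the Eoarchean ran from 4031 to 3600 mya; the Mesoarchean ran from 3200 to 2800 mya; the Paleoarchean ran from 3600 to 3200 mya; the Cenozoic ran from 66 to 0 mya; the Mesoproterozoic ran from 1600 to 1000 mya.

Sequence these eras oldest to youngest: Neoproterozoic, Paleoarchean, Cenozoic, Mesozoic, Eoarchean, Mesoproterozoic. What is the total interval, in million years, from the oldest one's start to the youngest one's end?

Eoarchean → Paleoarchean → Mesoproterozoic → Neoproterozoic → Mesozoic → Cenozoic; total span 4031 Myr

From the excerpt: Neoproterozoic 1000–538.8; Paleoarchean 3600–3200; Cenozoic 66–0; Mesozoic 251.902–66; Eoarchean 4031–3600; Mesoproterozoic 1600–1000 (Ma).
Larger Ma is earlier, so the oldest is Eoarchean and the youngest is Cenozoic; oldest to youngest: Eoarchean, Paleoarchean, Mesoproterozoic, Neoproterozoic, Mesozoic, Cenozoic.
Oldest start 4031 minus youngest end 0 gives 4031 Myr overall.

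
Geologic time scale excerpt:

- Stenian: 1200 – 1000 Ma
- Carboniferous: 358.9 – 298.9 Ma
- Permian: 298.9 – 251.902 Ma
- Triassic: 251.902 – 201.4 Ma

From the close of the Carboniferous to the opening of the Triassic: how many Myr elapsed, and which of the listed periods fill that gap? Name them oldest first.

46.998 million years; Permian

End of Carboniferous = 298.9 Ma; start of Triassic = 251.902 Ma.
Gap = 298.9 − 251.902 = 46.998 Myr.
Periods wholly inside 298.9–251.902 Ma: Permian (298.9–251.902).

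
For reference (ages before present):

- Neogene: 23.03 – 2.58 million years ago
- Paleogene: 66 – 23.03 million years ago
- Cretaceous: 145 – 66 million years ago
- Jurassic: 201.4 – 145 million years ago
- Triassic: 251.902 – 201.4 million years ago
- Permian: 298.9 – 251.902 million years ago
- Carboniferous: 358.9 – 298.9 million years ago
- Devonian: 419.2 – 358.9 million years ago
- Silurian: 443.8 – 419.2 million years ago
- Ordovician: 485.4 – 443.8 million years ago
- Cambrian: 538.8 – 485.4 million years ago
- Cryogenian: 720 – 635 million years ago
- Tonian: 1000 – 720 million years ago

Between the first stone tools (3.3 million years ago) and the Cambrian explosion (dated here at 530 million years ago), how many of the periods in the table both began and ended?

9

530 Ma sits inside the Cambrian (538.8–485.4) and 3.3 Ma inside the Neogene (23.03–2.58); neither of those is wholly between the two dates.
The listed periods lying completely between them are Ordovician, Silurian, Devonian, Carboniferous, Permian, Triassic, Jurassic, Cretaceous, Paleogene — 9 in all.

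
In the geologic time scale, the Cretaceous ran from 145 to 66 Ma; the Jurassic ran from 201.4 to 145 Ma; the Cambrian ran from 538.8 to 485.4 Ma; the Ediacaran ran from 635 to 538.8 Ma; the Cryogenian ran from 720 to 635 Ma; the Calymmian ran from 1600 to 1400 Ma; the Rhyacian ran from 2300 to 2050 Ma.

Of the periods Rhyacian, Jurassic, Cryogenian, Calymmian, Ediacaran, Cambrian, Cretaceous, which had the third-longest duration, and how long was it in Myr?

Start − end for each: Rhyacian 2300 − 2050 = 250; Jurassic 201.4 − 145 = 56.4; Cryogenian 720 − 635 = 85; Calymmian 1600 − 1400 = 200; Ediacaran 635 − 538.8 = 96.2; Cambrian 538.8 − 485.4 = 53.4; Cretaceous 145 − 66 = 79.
Ranking these from longest: Rhyacian > Calymmian > Ediacaran > Cryogenian > Cretaceous > Jurassic > Cambrian.
Position 3 in that ranking is Ediacaran, which lasted 96.2 Myr.

Ediacaran, 96.2 million years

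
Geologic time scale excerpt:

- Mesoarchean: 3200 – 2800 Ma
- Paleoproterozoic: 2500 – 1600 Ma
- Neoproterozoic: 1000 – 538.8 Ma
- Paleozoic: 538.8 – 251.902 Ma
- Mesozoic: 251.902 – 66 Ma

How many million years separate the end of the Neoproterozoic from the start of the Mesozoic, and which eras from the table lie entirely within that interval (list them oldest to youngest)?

286.898 million years; Paleozoic

The Neoproterozoic closes at 538.8 Ma and the Mesozoic opens at 251.902 Ma, so the interval is 538.8 − 251.902 = 286.898 Myr.
An era fits inside if it starts at or after 538.8 Ma and ends at or before 251.902 Ma; oldest first that gives Paleozoic.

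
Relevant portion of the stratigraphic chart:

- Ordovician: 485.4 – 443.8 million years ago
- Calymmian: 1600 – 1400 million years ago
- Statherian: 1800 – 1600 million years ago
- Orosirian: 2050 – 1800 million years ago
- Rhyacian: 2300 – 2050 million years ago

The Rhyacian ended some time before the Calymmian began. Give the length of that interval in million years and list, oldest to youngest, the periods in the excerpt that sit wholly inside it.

450 million years; Orosirian, Statherian

The Rhyacian closes at 2050 Ma and the Calymmian opens at 1600 Ma, so the interval is 2050 − 1600 = 450 Myr.
A period fits inside if it starts at or after 2050 Ma and ends at or before 1600 Ma; oldest first that gives Orosirian, Statherian.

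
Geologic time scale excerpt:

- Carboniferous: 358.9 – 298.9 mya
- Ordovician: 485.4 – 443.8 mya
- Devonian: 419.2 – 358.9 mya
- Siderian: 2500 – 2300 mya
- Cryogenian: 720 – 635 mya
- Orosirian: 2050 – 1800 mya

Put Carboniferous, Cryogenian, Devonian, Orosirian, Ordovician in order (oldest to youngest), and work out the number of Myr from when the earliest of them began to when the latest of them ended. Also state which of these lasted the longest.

Orosirian, Cryogenian, Ordovician, Devonian, Carboniferous; total span 1751.1 Myr; longest is Orosirian

Start ages (Ma): Orosirian 2050, Cryogenian 720, Ordovician 485.4, Devonian 419.2, Carboniferous 358.9.
Ordered oldest to youngest: Orosirian, Cryogenian, Ordovician, Devonian, Carboniferous.
Span = 2050 − 298.9 = 1751.1 Myr.
Durations: Orosirian 250, Carboniferous 60, Cryogenian 85, Ordovician 41.6, Devonian 60.3 → longest is Orosirian (250 Myr).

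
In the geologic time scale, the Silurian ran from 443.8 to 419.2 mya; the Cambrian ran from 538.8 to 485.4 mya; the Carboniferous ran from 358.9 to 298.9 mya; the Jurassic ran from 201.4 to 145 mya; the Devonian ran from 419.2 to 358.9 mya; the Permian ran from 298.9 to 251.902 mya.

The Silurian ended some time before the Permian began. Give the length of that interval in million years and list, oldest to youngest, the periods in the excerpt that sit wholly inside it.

The Silurian closes at 419.2 Ma and the Permian opens at 298.9 Ma, so the interval is 419.2 − 298.9 = 120.3 Myr.
A period fits inside if it starts at or after 419.2 Ma and ends at or before 298.9 Ma; oldest first that gives Devonian, Carboniferous.

120.3 million years; Devonian, Carboniferous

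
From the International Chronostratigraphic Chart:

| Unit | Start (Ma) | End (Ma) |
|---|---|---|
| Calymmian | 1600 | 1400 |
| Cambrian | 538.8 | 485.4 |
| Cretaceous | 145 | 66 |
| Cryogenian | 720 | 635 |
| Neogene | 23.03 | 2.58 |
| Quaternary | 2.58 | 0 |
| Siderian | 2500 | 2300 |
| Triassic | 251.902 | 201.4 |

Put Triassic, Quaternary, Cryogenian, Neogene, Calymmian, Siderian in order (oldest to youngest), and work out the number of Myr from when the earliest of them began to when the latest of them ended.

Siderian, Calymmian, Cryogenian, Triassic, Neogene, Quaternary; total span 2500 Myr

From the excerpt: Triassic 251.902–201.4; Quaternary 2.58–0; Cryogenian 720–635; Neogene 23.03–2.58; Calymmian 1600–1400; Siderian 2500–2300 (Ma).
Larger Ma is earlier, so the oldest is Siderian and the youngest is Quaternary; oldest to youngest: Siderian, Calymmian, Cryogenian, Triassic, Neogene, Quaternary.
Oldest start 2500 minus youngest end 0 gives 2500 Myr overall.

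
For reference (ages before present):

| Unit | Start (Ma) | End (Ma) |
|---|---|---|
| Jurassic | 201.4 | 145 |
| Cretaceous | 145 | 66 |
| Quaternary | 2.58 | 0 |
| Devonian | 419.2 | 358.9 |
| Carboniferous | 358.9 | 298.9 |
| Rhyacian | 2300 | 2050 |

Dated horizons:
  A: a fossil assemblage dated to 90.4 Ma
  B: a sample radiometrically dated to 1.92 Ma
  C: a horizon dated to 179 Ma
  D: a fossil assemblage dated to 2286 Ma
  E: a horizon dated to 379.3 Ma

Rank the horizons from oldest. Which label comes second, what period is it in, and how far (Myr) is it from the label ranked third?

E, in the Devonian; 200.3 million years to C

Sorted oldest-first by Ma: D (2286), E (379.3), C (179), A (90.4), B (1.92).
The second oldest is E at 379.3 Ma, which lies in 419.2–358.9 Ma: the Devonian.
The third oldest is C at 179 Ma; separation = |379.3 − 179| = 200.3 Myr.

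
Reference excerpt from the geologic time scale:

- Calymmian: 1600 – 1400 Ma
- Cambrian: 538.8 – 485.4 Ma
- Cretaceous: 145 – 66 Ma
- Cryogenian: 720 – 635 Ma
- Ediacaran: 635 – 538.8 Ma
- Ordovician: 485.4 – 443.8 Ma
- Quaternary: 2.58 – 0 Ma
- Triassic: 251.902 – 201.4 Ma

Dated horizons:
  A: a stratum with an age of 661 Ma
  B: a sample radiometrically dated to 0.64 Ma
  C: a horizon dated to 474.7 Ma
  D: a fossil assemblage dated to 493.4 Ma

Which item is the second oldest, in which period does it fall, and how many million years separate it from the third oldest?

D, in the Cambrian; 18.7 million years to C

Larger Ma means older, so oldest first: A 661 > D 493.4 > C 474.7 > B 0.64.
Counting 2 along gives D (493.4 Ma); the excerpt puts that inside the Cambrian, 538.8–485.4 Ma.
Next in line is C (474.7 Ma), and 493.4 − 474.7 = 18.7 Myr.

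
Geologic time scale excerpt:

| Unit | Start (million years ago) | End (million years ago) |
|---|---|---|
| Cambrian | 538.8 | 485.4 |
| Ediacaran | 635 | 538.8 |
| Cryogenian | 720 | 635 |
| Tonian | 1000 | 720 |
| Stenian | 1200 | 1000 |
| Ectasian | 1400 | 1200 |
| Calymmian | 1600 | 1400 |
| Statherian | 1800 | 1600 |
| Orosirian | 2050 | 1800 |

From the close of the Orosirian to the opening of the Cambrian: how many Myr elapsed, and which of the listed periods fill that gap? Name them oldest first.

End of Orosirian = 1800 Ma; start of Cambrian = 538.8 Ma.
Gap = 1800 − 538.8 = 1261.2 Myr.
Periods wholly inside 1800–538.8 Ma: Statherian (1800–1600), Calymmian (1600–1400), Ectasian (1400–1200), Stenian (1200–1000), Tonian (1000–720), Cryogenian (720–635), Ediacaran (635–538.8).

1261.2 million years; Statherian, Calymmian, Ectasian, Stenian, Tonian, Cryogenian, Ediacaran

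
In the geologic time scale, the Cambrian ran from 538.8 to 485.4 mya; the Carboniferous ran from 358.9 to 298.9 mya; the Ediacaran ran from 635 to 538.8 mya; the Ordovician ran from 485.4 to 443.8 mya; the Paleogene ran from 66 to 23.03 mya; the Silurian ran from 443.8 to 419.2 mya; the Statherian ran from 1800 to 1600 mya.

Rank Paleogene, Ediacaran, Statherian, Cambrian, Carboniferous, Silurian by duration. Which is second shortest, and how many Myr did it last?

Start − end for each: Paleogene 66 − 23.03 = 42.97; Ediacaran 635 − 538.8 = 96.2; Statherian 1800 − 1600 = 200; Cambrian 538.8 − 485.4 = 53.4; Carboniferous 358.9 − 298.9 = 60; Silurian 443.8 − 419.2 = 24.6.
Ranking these from shortest: Silurian < Paleogene < Cambrian < Carboniferous < Ediacaran < Statherian.
Position 2 in that ranking is Paleogene, which lasted 42.97 Myr.

Paleogene, 42.97 million years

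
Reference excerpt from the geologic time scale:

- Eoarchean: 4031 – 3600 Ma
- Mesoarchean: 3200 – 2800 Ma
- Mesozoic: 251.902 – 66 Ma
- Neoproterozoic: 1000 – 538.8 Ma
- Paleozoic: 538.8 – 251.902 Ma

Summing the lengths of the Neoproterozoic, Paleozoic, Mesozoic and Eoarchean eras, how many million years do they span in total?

1365 million years

Each duration: Neoproterozoic = 461.2; Paleozoic = 286.898; Mesozoic = 185.902; Eoarchean = 431.
Sum: 461.2 + 286.898 + 185.902 + 431 = 1365 Myr.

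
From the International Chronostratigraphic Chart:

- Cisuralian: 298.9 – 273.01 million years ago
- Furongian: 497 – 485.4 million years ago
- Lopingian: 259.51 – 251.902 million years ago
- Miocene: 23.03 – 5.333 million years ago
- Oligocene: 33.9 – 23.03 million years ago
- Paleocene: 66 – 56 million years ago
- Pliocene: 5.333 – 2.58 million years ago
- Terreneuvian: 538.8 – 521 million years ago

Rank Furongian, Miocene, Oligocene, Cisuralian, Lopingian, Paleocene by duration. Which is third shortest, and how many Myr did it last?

Oligocene, 10.87 million years

Durations: Furongian 11.6; Miocene 17.697; Oligocene 10.87; Cisuralian 25.89; Lopingian 7.608; Paleocene 10 Myr.
Sorted shortest-first: Lopingian (7.608), Paleocene (10), Oligocene (10.87), Furongian (11.6), Miocene (17.697), Cisuralian (25.89).
The third shortest is Oligocene at 10.87 Myr.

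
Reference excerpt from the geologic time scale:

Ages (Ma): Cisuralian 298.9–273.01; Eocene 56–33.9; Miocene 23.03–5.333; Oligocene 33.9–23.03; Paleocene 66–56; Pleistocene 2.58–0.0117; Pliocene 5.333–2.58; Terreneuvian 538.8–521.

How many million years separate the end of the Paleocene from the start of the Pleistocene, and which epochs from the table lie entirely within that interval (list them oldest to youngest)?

The Paleocene closes at 56 Ma and the Pleistocene opens at 2.58 Ma, so the interval is 56 − 2.58 = 53.42 Myr.
An epoch fits inside if it starts at or after 56 Ma and ends at or before 2.58 Ma; oldest first that gives Eocene, Oligocene, Miocene, Pliocene.

53.42 million years; Eocene, Oligocene, Miocene, Pliocene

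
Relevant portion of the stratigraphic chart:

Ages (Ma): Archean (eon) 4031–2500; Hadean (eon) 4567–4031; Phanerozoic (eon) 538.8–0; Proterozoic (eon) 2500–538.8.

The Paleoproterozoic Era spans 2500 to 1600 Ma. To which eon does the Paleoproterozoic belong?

The Paleoproterozoic (2500–1600 Ma) lies entirely within 2500–538.8 Ma, the Proterozoic Eon.

Proterozoic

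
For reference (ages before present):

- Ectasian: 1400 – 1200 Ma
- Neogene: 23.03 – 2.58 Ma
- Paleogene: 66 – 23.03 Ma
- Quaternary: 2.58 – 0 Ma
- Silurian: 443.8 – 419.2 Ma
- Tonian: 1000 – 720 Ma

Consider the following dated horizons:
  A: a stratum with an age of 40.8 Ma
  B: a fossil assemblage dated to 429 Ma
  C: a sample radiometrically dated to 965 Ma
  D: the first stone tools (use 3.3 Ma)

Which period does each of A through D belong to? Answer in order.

Match each age against the start–end ranges in the excerpt: A = 40.8 Ma → Paleogene (66–23.03); B = 429 Ma → Silurian (443.8–419.2); C = 965 Ma → Tonian (1000–720); D = 3.3 Ma → Neogene (23.03–2.58).

A — Paleogene; B — Silurian; C — Tonian; D — Neogene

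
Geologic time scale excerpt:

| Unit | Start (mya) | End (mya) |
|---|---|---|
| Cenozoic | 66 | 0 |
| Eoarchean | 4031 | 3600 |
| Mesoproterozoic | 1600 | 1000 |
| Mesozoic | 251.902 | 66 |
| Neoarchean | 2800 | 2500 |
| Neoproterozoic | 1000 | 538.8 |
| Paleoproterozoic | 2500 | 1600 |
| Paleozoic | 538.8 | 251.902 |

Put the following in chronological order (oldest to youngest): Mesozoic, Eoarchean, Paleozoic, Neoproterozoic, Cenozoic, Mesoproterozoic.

Read off each span (Ma): Mesozoic 251.902–66; Eoarchean 4031–3600; Paleozoic 538.8–251.902; Neoproterozoic 1000–538.8; Cenozoic 66–0; Mesoproterozoic 1600–1000.
Larger Ma is older, so oldest→youngest is Eoarchean, Mesoproterozoic, Neoproterozoic, Paleozoic, Mesozoic, Cenozoic.

Eoarchean, Mesoproterozoic, Neoproterozoic, Paleozoic, Mesozoic, Cenozoic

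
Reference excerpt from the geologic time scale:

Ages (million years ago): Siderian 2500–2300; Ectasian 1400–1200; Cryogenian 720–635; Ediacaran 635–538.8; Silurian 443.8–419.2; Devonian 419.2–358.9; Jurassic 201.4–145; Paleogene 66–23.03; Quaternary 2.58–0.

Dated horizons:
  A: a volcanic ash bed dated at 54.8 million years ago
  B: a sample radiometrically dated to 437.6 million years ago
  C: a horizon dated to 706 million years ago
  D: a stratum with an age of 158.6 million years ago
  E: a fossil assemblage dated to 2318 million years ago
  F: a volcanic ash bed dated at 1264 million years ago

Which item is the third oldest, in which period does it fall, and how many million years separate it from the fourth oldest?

Sorted oldest-first by Ma: E (2318), F (1264), C (706), B (437.6), D (158.6), A (54.8).
The third oldest is C at 706 Ma, which lies in 720–635 Ma: the Cryogenian.
The fourth oldest is B at 437.6 Ma; separation = |706 − 437.6| = 268.4 Myr.

C, in the Cryogenian; 268.4 million years to B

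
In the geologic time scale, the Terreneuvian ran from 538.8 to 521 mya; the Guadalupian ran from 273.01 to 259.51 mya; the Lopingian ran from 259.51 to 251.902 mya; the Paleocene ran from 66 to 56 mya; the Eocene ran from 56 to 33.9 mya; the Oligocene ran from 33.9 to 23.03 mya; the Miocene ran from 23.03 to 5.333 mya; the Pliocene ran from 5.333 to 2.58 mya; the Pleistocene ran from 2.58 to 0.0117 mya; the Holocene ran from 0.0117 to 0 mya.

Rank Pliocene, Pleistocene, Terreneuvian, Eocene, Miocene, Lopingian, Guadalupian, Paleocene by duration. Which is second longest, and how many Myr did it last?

Terreneuvian, 17.8 million years

Start − end for each: Pliocene 5.333 − 2.58 = 2.753; Pleistocene 2.58 − 0.0117 = 2.5683; Terreneuvian 538.8 − 521 = 17.8; Eocene 56 − 33.9 = 22.1; Miocene 23.03 − 5.333 = 17.697; Lopingian 259.51 − 251.902 = 7.608; Guadalupian 273.01 − 259.51 = 13.5; Paleocene 66 − 56 = 10.
Ranking these from longest: Eocene > Terreneuvian > Miocene > Guadalupian > Paleocene > Lopingian > Pliocene > Pleistocene.
Position 2 in that ranking is Terreneuvian, which lasted 17.8 Myr.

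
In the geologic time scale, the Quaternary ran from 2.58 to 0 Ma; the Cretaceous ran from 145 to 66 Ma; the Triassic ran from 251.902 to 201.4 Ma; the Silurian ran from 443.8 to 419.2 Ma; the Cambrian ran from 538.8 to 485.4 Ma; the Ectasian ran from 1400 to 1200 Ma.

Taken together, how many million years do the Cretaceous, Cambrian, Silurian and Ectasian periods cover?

Duration is start − end for each: (145 − 66) + (538.8 − 485.4) + (443.8 − 419.2) + (1400 − 1200).
That is 79 + 53.4 + 24.6 + 200, which totals 357 million years.

357 million years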